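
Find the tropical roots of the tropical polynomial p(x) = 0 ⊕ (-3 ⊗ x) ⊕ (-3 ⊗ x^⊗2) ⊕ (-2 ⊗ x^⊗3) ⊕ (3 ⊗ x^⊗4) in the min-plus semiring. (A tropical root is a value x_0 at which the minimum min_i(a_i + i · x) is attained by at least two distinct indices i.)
Roots: {-5, -1, 0, 3}

Each tropical root is a break point of the lower envelope of the lines y = a_i + i · x (there are 5 lines, with slopes 0, 1, ..., 4). Only the lines that attain the minimum somewhere contribute to roots; other lines are dominated. Here the surviving (envelope) indices are i = 4, i = 3, i = 2, i = 1, i = 0.
Intersections between consecutive envelope lines give the roots: for adjacent envelope indices i < j the intersection is x = (a_i − a_j) / (j − i). Reading off the sorted break points: {-5, -1, 0, 3}.
Verification: at each break x_0, at least two indices attain the minimum of min_i(a_i + i · x_0).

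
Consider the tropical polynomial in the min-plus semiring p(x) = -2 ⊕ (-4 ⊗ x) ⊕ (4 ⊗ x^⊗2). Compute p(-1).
p(-1) = -5

A tropical monomial a ⊗ x^⊗i evaluates to a + i · x. Evaluating each term at x = -1:
  Term 0 contributes -2 + 0 · -1 = -2
  Term 1 contributes -4 + 1 · -1 = -5
  Term 2 contributes 4 + 2 · -1 = 2
p(-1) = ⊕ of these = min[-2, -5, 2] = -5.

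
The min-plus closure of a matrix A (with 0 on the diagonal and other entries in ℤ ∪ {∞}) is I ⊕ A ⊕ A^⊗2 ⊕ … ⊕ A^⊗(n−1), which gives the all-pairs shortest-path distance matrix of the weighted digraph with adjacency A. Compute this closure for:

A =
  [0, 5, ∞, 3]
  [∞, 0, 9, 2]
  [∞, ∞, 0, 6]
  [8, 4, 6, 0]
Closure =
  [0, 5, 9, 3]
  [10, 0, 8, 2]
  [14, 10, 0, 6]
  [8, 4, 6, 0]

This is the Floyd-Warshall all-pairs shortest-path computation. For each intermediate vertex k = 0, 1, …, 3, update dist[i][j] ← min(dist[i][j], dist[i][k] + dist[k][j]). The final matrix gives, for each (i, j), the minimum total weight of any directed path from i to j (possibly empty when i = j).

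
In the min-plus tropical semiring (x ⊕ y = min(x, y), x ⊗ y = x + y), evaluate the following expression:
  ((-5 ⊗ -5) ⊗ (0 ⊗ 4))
((-5 ⊗ -5) ⊗ (0 ⊗ 4)) = -6

Expand innermost to outermost. Recall ⊕ takes the minimum of its arguments and ⊗ takes their sum. Working out the expression ((-5 ⊗ -5) ⊗ (0 ⊗ 4)) gives -6.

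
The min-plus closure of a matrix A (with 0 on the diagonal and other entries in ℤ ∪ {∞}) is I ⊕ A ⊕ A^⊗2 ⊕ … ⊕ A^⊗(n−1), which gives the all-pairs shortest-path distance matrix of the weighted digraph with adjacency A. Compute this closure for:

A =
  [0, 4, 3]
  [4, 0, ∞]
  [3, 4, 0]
Closure =
  [0, 4, 3]
  [4, 0, 7]
  [3, 4, 0]

This is the Floyd-Warshall all-pairs shortest-path computation. For each intermediate vertex k = 0, 1, …, 2, update dist[i][j] ← min(dist[i][j], dist[i][k] + dist[k][j]). The final matrix gives, for each (i, j), the minimum total weight of any directed path from i to j (possibly empty when i = j).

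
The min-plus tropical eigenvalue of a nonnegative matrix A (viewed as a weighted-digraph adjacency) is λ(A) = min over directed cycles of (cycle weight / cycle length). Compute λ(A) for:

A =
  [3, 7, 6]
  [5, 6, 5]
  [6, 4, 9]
λ(A) = 3

Enumerate directed cycles and compute their means (weight / length). Sample:
  cycle 0 → 0: weight = 3, length = 1, mean = 3/1 ≈ 3.000
  cycle 1 → 1: weight = 6, length = 1, mean = 6/1 ≈ 6.000
  cycle 2 → 2: weight = 9, length = 1, mean = 9/1 ≈ 9.000
  cycle 0 → 1 → 0: weight = 12, length = 2, mean = 12/2 ≈ 6.000
  cycle 0 → 2 → 0: weight = 12, length = 2, mean = 12/2 ≈ 6.000
  cycle 1 → 0 → 1: weight = 12, length = 2, mean = 12/2 ≈ 6.000
Minimum mean = 3.000, attained e.g. along the cycle 0 → 0 with weight 3 and length 1. So λ(A) = 3/1 = 3.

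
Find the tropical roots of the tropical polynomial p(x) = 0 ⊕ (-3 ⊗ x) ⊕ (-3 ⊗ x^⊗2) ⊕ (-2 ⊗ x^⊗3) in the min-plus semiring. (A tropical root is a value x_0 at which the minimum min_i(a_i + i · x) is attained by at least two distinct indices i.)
Roots: {-1, 0, 3}

Each tropical root is a break point of the lower envelope of the lines y = a_i + i · x (there are 4 lines, with slopes 0, 1, ..., 3). Only the lines that attain the minimum somewhere contribute to roots; other lines are dominated. Here the surviving (envelope) indices are i = 3, i = 2, i = 1, i = 0.
Intersections between consecutive envelope lines give the roots: for adjacent envelope indices i < j the intersection is x = (a_i − a_j) / (j − i). Reading off the sorted break points: {-1, 0, 3}.
Verification: at each break x_0, at least two indices attain the minimum of min_i(a_i + i · x_0).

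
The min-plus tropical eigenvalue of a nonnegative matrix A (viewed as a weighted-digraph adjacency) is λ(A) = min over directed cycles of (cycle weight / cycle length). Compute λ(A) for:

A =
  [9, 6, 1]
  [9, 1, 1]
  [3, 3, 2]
λ(A) = 1

Enumerate directed cycles and compute their means (weight / length). Sample:
  cycle 0 → 0: weight = 9, length = 1, mean = 9/1 ≈ 9.000
  cycle 1 → 1: weight = 1, length = 1, mean = 1/1 ≈ 1.000
  cycle 2 → 2: weight = 2, length = 1, mean = 2/1 ≈ 2.000
  cycle 0 → 1 → 0: weight = 15, length = 2, mean = 15/2 ≈ 7.500
  cycle 0 → 2 → 0: weight = 4, length = 2, mean = 4/2 ≈ 2.000
  cycle 1 → 0 → 1: weight = 15, length = 2, mean = 15/2 ≈ 7.500
Minimum mean = 1.000, attained e.g. along the cycle 1 → 1 with weight 1 and length 1. So λ(A) = 1/1 = 1.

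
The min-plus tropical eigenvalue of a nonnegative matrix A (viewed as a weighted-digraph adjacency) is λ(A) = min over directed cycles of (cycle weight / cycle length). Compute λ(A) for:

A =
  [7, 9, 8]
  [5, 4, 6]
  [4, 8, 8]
λ(A) = 4

Enumerate directed cycles and compute their means (weight / length). Sample:
  cycle 0 → 0: weight = 7, length = 1, mean = 7/1 ≈ 7.000
  cycle 1 → 1: weight = 4, length = 1, mean = 4/1 ≈ 4.000
  cycle 2 → 2: weight = 8, length = 1, mean = 8/1 ≈ 8.000
  cycle 0 → 1 → 0: weight = 14, length = 2, mean = 14/2 ≈ 7.000
  cycle 0 → 2 → 0: weight = 12, length = 2, mean = 12/2 ≈ 6.000
  cycle 1 → 0 → 1: weight = 14, length = 2, mean = 14/2 ≈ 7.000
Minimum mean = 4.000, attained e.g. along the cycle 1 → 1 with weight 4 and length 1. So λ(A) = 4/1 = 4.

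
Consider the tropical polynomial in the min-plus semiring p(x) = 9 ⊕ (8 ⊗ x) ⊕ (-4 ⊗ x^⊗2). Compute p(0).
p(0) = -4

A tropical monomial a ⊗ x^⊗i evaluates to a + i · x. Evaluating each term at x = 0:
  Term 0 contributes 9 + 0 · 0 = 9
  Term 1 contributes 8 + 1 · 0 = 8
  Term 2 contributes -4 + 2 · 0 = -4
p(0) = ⊕ of these = min[9, 8, -4] = -4.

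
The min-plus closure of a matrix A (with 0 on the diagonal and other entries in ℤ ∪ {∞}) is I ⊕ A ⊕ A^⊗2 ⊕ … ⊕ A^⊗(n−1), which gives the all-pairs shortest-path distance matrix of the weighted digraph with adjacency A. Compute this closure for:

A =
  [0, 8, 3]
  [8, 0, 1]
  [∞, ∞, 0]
Closure =
  [0, 8, 3]
  [8, 0, 1]
  [∞, ∞, 0]

This is the Floyd-Warshall all-pairs shortest-path computation. For each intermediate vertex k = 0, 1, …, 2, update dist[i][j] ← min(dist[i][j], dist[i][k] + dist[k][j]). The final matrix gives, for each (i, j), the minimum total weight of any directed path from i to j (possibly empty when i = j).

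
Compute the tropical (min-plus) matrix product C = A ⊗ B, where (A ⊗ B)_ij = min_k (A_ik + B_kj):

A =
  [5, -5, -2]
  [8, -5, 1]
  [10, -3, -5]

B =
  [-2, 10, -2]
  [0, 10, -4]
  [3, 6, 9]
A ⊗ B =
  [-5, 4, -9]
  [-5, 5, -9]
  [-3, 1, -7]

Apply the min-plus product entry-by-entry:
  C[0][0] = min over k of (A[0][0] + B[0][0] = 5 + -2 = 3, A[0][1] + B[1][0] = -5 + 0 = -5, A[0][2] + B[2][0] = -2 + 3 = 1) = -5 (attained at k = 1)
  C[0][1] = min over k of (A[0][0] + B[0][1] = 5 + 10 = 15, A[0][1] + B[1][1] = -5 + 10 = 5, A[0][2] + B[2][1] = -2 + 6 = 4) = 4 (attained at k = 2)
  C[0][2] = min over k of (A[0][0] + B[0][2] = 5 + -2 = 3, A[0][1] + B[1][2] = -5 + -4 = -9, A[0][2] + B[2][2] = -2 + 9 = 7) = -9 (attained at k = 1)
  C[1][0] = min over k of (A[1][0] + B[0][0] = 8 + -2 = 6, A[1][1] + B[1][0] = -5 + 0 = -5, A[1][2] + B[2][0] = 1 + 3 = 4) = -5 (attained at k = 1)
  C[1][1] = min over k of (A[1][0] + B[0][1] = 8 + 10 = 18, A[1][1] + B[1][1] = -5 + 10 = 5, A[1][2] + B[2][1] = 1 + 6 = 7) = 5 (attained at k = 1)
  C[1][2] = min over k of (A[1][0] + B[0][2] = 8 + -2 = 6, A[1][1] + B[1][2] = -5 + -4 = -9, A[1][2] + B[2][2] = 1 + 9 = 10) = -9 (attained at k = 1)
  C[2][0] = min over k of (A[2][0] + B[0][0] = 10 + -2 = 8, A[2][1] + B[1][0] = -3 + 0 = -3, A[2][2] + B[2][0] = -5 + 3 = -2) = -3 (attained at k = 1)
  C[2][1] = min over k of (A[2][0] + B[0][1] = 10 + 10 = 20, A[2][1] + B[1][1] = -3 + 10 = 7, A[2][2] + B[2][1] = -5 + 6 = 1) = 1 (attained at k = 2)
  C[2][2] = min over k of (A[2][0] + B[0][2] = 10 + -2 = 8, A[2][1] + B[1][2] = -3 + -4 = -7, A[2][2] + B[2][2] = -5 + 9 = 4) = -7 (attained at k = 1)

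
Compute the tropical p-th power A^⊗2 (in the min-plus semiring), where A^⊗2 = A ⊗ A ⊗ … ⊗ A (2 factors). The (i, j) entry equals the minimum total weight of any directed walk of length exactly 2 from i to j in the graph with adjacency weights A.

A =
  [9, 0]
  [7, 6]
A^⊗2 =
  [7, 6]
  [13, 7]

Each entry (A^⊗2)_ij equals the minimum over all length-2 walks i = v_0 → v_1 → … → v_2 = j of Σ_t A[v_t][v_{t+1}]. For example, for (i, j) = (0, 1) we minimise over 2 possible intermediate vertex sequences; the minimum is 6, attained along the walk 0 → 1 → 1.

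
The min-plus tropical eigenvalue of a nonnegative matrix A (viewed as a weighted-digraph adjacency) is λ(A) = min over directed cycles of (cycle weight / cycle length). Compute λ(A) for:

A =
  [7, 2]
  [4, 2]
λ(A) = 2

Enumerate directed cycles and compute their means (weight / length). Sample:
  cycle 0 → 0: weight = 7, length = 1, mean = 7/1 ≈ 7.000
  cycle 1 → 1: weight = 2, length = 1, mean = 2/1 ≈ 2.000
  cycle 0 → 1 → 0: weight = 6, length = 2, mean = 6/2 ≈ 3.000
  cycle 1 → 0 → 1: weight = 6, length = 2, mean = 6/2 ≈ 3.000
Minimum mean = 2.000, attained e.g. along the cycle 1 → 1 with weight 2 and length 1. So λ(A) = 2/1 = 2.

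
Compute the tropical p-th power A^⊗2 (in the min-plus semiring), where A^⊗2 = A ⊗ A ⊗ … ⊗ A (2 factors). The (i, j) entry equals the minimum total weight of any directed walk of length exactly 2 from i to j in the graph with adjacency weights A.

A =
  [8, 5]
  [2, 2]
A^⊗2 =
  [7, 7]
  [4, 4]

Each entry (A^⊗2)_ij equals the minimum over all length-2 walks i = v_0 → v_1 → … → v_2 = j of Σ_t A[v_t][v_{t+1}]. For example, for (i, j) = (0, 1) we minimise over 2 possible intermediate vertex sequences; the minimum is 7, attained along the walk 0 → 1 → 1.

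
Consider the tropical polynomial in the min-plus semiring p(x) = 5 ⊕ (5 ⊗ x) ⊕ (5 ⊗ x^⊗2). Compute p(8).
p(8) = 5

A tropical monomial a ⊗ x^⊗i evaluates to a + i · x. Evaluating each term at x = 8:
  Term 0 contributes 5 + 0 · 8 = 5
  Term 1 contributes 5 + 1 · 8 = 13
  Term 2 contributes 5 + 2 · 8 = 21
p(8) = ⊕ of these = min[5, 13, 21] = 5.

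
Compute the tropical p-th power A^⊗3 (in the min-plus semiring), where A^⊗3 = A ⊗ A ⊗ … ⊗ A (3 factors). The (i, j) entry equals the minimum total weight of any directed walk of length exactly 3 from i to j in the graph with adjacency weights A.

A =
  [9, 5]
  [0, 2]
A^⊗3 =
  [7, 9]
  [4, 6]

Each entry (A^⊗3)_ij equals the minimum over all length-3 walks i = v_0 → v_1 → … → v_3 = j of Σ_t A[v_t][v_{t+1}]. For example, for (i, j) = (0, 1) we minimise over 4 possible intermediate vertex sequences; the minimum is 9, attained along the walk 0 → 1 → 1 → 1.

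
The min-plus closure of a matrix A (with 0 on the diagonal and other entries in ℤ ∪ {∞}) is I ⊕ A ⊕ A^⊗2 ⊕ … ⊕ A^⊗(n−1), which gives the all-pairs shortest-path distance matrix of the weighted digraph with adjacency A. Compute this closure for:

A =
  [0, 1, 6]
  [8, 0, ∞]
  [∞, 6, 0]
Closure =
  [0, 1, 6]
  [8, 0, 14]
  [14, 6, 0]

This is the Floyd-Warshall all-pairs shortest-path computation. For each intermediate vertex k = 0, 1, …, 2, update dist[i][j] ← min(dist[i][j], dist[i][k] + dist[k][j]). The final matrix gives, for each (i, j), the minimum total weight of any directed path from i to j (possibly empty when i = j).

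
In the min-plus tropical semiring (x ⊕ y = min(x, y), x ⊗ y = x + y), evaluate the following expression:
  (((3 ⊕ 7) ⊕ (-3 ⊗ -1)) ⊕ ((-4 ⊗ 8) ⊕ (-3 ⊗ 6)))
(((3 ⊕ 7) ⊕ (-3 ⊗ -1)) ⊕ ((-4 ⊗ 8) ⊕ (-3 ⊗ 6))) = -4

Expand innermost to outermost. Recall ⊕ takes the minimum of its arguments and ⊗ takes their sum. Working out the expression (((3 ⊕ 7) ⊕ (-3 ⊗ -1)) ⊕ ((-4 ⊗ 8) ⊕ (-3 ⊗ 6))) gives -4.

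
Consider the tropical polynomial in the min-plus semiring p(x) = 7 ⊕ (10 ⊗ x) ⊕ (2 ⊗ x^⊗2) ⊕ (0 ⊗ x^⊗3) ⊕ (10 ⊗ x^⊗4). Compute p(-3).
p(-3) = -9

A tropical monomial a ⊗ x^⊗i evaluates to a + i · x. Evaluating each term at x = -3:
  Term 0 contributes 7 + 0 · -3 = 7
  Term 1 contributes 10 + 1 · -3 = 7
  Term 2 contributes 2 + 2 · -3 = -4
  Term 3 contributes 0 + 3 · -3 = -9
  Term 4 contributes 10 + 4 · -3 = -2
p(-3) = ⊕ of these = min[7, 7, -4, -9, -2] = -9.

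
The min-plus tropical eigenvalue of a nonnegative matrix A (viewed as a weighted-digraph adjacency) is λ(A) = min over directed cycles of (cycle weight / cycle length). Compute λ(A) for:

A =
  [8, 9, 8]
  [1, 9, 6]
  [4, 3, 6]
λ(A) = 4

Enumerate directed cycles and compute their means (weight / length). Sample:
  cycle 0 → 0: weight = 8, length = 1, mean = 8/1 ≈ 8.000
  cycle 1 → 1: weight = 9, length = 1, mean = 9/1 ≈ 9.000
  cycle 2 → 2: weight = 6, length = 1, mean = 6/1 ≈ 6.000
  cycle 0 → 1 → 0: weight = 10, length = 2, mean = 10/2 ≈ 5.000
  cycle 0 → 2 → 0: weight = 12, length = 2, mean = 12/2 ≈ 6.000
  cycle 1 → 0 → 1: weight = 10, length = 2, mean = 10/2 ≈ 5.000
Minimum mean = 4.000, attained e.g. along the cycle 0 → 2 → 1 → 0 with weight 12 and length 3. So λ(A) = 12/3 = 4.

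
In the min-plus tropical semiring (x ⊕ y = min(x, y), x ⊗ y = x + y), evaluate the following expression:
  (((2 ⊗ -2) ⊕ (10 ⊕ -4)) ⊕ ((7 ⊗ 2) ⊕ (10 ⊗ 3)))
(((2 ⊗ -2) ⊕ (10 ⊕ -4)) ⊕ ((7 ⊗ 2) ⊕ (10 ⊗ 3))) = -4

Expand innermost to outermost. Recall ⊕ takes the minimum of its arguments and ⊗ takes their sum. Working out the expression (((2 ⊗ -2) ⊕ (10 ⊕ -4)) ⊕ ((7 ⊗ 2) ⊕ (10 ⊗ 3))) gives -4.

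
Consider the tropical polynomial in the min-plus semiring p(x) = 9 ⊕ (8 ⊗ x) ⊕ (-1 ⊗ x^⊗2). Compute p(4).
p(4) = 7

A tropical monomial a ⊗ x^⊗i evaluates to a + i · x. Evaluating each term at x = 4:
  Term 0 contributes 9 + 0 · 4 = 9
  Term 1 contributes 8 + 1 · 4 = 12
  Term 2 contributes -1 + 2 · 4 = 7
p(4) = ⊕ of these = min[9, 12, 7] = 7.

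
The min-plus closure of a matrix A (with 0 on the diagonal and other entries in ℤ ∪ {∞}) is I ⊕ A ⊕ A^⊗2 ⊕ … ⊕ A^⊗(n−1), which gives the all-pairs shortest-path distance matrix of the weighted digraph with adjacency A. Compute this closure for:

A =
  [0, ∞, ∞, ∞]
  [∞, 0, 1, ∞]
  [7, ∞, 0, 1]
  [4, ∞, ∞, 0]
Closure =
  [0, ∞, ∞, ∞]
  [6, 0, 1, 2]
  [5, ∞, 0, 1]
  [4, ∞, ∞, 0]

This is the Floyd-Warshall all-pairs shortest-path computation. For each intermediate vertex k = 0, 1, …, 3, update dist[i][j] ← min(dist[i][j], dist[i][k] + dist[k][j]). The final matrix gives, for each (i, j), the minimum total weight of any directed path from i to j (possibly empty when i = j).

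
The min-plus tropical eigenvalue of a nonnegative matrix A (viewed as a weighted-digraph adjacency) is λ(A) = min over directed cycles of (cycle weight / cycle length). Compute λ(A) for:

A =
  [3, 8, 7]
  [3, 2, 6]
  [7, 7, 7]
λ(A) = 2

Enumerate directed cycles and compute their means (weight / length). Sample:
  cycle 0 → 0: weight = 3, length = 1, mean = 3/1 ≈ 3.000
  cycle 1 → 1: weight = 2, length = 1, mean = 2/1 ≈ 2.000
  cycle 2 → 2: weight = 7, length = 1, mean = 7/1 ≈ 7.000
  cycle 0 → 1 → 0: weight = 11, length = 2, mean = 11/2 ≈ 5.500
  cycle 0 → 2 → 0: weight = 14, length = 2, mean = 14/2 ≈ 7.000
  cycle 1 → 0 → 1: weight = 11, length = 2, mean = 11/2 ≈ 5.500
Minimum mean = 2.000, attained e.g. along the cycle 1 → 1 with weight 2 and length 1. So λ(A) = 2/1 = 2.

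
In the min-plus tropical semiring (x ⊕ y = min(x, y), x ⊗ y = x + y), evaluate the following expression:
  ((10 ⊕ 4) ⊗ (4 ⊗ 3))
((10 ⊕ 4) ⊗ (4 ⊗ 3)) = 11

Expand innermost to outermost. Recall ⊕ takes the minimum of its arguments and ⊗ takes their sum. Working out the expression ((10 ⊕ 4) ⊗ (4 ⊗ 3)) gives 11.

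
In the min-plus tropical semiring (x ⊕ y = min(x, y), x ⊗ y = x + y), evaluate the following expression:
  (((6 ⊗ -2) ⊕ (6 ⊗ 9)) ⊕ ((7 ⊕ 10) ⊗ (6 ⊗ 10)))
(((6 ⊗ -2) ⊕ (6 ⊗ 9)) ⊕ ((7 ⊕ 10) ⊗ (6 ⊗ 10))) = 4

Expand innermost to outermost. Recall ⊕ takes the minimum of its arguments and ⊗ takes their sum. Working out the expression (((6 ⊗ -2) ⊕ (6 ⊗ 9)) ⊕ ((7 ⊕ 10) ⊗ (6 ⊗ 10))) gives 4.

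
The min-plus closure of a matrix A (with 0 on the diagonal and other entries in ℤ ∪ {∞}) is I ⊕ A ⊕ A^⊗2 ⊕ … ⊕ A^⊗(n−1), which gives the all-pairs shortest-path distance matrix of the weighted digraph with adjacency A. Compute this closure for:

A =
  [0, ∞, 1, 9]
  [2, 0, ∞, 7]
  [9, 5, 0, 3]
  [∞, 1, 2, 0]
Closure =
  [0, 5, 1, 4]
  [2, 0, 3, 6]
  [6, 4, 0, 3]
  [3, 1, 2, 0]

This is the Floyd-Warshall all-pairs shortest-path computation. For each intermediate vertex k = 0, 1, …, 3, update dist[i][j] ← min(dist[i][j], dist[i][k] + dist[k][j]). The final matrix gives, for each (i, j), the minimum total weight of any directed path from i to j (possibly empty when i = j).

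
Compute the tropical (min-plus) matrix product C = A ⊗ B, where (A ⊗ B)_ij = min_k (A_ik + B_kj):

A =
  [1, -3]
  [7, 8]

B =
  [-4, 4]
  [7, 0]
A ⊗ B =
  [-3, -3]
  [3, 8]

Apply the min-plus product entry-by-entry:
  C[0][0] = min over k of (A[0][0] + B[0][0] = 1 + -4 = -3, A[0][1] + B[1][0] = -3 + 7 = 4) = -3 (attained at k = 0)
  C[0][1] = min over k of (A[0][0] + B[0][1] = 1 + 4 = 5, A[0][1] + B[1][1] = -3 + 0 = -3) = -3 (attained at k = 1)
  C[1][0] = min over k of (A[1][0] + B[0][0] = 7 + -4 = 3, A[1][1] + B[1][0] = 8 + 7 = 15) = 3 (attained at k = 0)
  C[1][1] = min over k of (A[1][0] + B[0][1] = 7 + 4 = 11, A[1][1] + B[1][1] = 8 + 0 = 8) = 8 (attained at k = 1)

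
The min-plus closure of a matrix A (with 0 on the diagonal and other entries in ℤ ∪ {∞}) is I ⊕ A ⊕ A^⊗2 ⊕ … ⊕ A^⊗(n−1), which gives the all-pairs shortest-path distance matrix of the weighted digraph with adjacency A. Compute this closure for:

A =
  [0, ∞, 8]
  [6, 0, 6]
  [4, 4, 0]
Closure =
  [0, 12, 8]
  [6, 0, 6]
  [4, 4, 0]

This is the Floyd-Warshall all-pairs shortest-path computation. For each intermediate vertex k = 0, 1, …, 2, update dist[i][j] ← min(dist[i][j], dist[i][k] + dist[k][j]). The final matrix gives, for each (i, j), the minimum total weight of any directed path from i to j (possibly empty when i = j).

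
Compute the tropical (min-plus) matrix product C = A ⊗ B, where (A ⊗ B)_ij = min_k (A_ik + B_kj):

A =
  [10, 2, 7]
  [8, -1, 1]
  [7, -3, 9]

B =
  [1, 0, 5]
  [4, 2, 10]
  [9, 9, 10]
A ⊗ B =
  [6, 4, 12]
  [3, 1, 9]
  [1, -1, 7]

Apply the min-plus product entry-by-entry:
  C[0][0] = min over k of (A[0][0] + B[0][0] = 10 + 1 = 11, A[0][1] + B[1][0] = 2 + 4 = 6, A[0][2] + B[2][0] = 7 + 9 = 16) = 6 (attained at k = 1)
  C[0][1] = min over k of (A[0][0] + B[0][1] = 10 + 0 = 10, A[0][1] + B[1][1] = 2 + 2 = 4, A[0][2] + B[2][1] = 7 + 9 = 16) = 4 (attained at k = 1)
  C[0][2] = min over k of (A[0][0] + B[0][2] = 10 + 5 = 15, A[0][1] + B[1][2] = 2 + 10 = 12, A[0][2] + B[2][2] = 7 + 10 = 17) = 12 (attained at k = 1)
  C[1][0] = min over k of (A[1][0] + B[0][0] = 8 + 1 = 9, A[1][1] + B[1][0] = -1 + 4 = 3, A[1][2] + B[2][0] = 1 + 9 = 10) = 3 (attained at k = 1)
  C[1][1] = min over k of (A[1][0] + B[0][1] = 8 + 0 = 8, A[1][1] + B[1][1] = -1 + 2 = 1, A[1][2] + B[2][1] = 1 + 9 = 10) = 1 (attained at k = 1)
  C[1][2] = min over k of (A[1][0] + B[0][2] = 8 + 5 = 13, A[1][1] + B[1][2] = -1 + 10 = 9, A[1][2] + B[2][2] = 1 + 10 = 11) = 9 (attained at k = 1)
  C[2][0] = min over k of (A[2][0] + B[0][0] = 7 + 1 = 8, A[2][1] + B[1][0] = -3 + 4 = 1, A[2][2] + B[2][0] = 9 + 9 = 18) = 1 (attained at k = 1)
  C[2][1] = min over k of (A[2][0] + B[0][1] = 7 + 0 = 7, A[2][1] + B[1][1] = -3 + 2 = -1, A[2][2] + B[2][1] = 9 + 9 = 18) = -1 (attained at k = 1)
  C[2][2] = min over k of (A[2][0] + B[0][2] = 7 + 5 = 12, A[2][1] + B[1][2] = -3 + 10 = 7, A[2][2] + B[2][2] = 9 + 10 = 19) = 7 (attained at k = 1)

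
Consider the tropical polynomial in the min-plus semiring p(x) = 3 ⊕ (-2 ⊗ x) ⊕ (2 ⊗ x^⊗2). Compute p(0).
p(0) = -2

A tropical monomial a ⊗ x^⊗i evaluates to a + i · x. Evaluating each term at x = 0:
  Term 0 contributes 3 + 0 · 0 = 3
  Term 1 contributes -2 + 1 · 0 = -2
  Term 2 contributes 2 + 2 · 0 = 2
p(0) = ⊕ of these = min[3, -2, 2] = -2.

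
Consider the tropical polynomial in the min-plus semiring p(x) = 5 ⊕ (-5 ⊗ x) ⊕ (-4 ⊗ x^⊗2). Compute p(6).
p(6) = 1

A tropical monomial a ⊗ x^⊗i evaluates to a + i · x. Evaluating each term at x = 6:
  Term 0 contributes 5 + 0 · 6 = 5
  Term 1 contributes -5 + 1 · 6 = 1
  Term 2 contributes -4 + 2 · 6 = 8
p(6) = ⊕ of these = min[5, 1, 8] = 1.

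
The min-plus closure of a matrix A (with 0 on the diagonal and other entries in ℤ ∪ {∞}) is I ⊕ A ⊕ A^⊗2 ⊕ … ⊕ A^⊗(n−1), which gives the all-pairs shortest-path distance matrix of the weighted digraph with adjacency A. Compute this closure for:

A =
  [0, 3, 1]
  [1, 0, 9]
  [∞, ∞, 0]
Closure =
  [0, 3, 1]
  [1, 0, 2]
  [∞, ∞, 0]

This is the Floyd-Warshall all-pairs shortest-path computation. For each intermediate vertex k = 0, 1, …, 2, update dist[i][j] ← min(dist[i][j], dist[i][k] + dist[k][j]). The final matrix gives, for each (i, j), the minimum total weight of any directed path from i to j (possibly empty when i = j).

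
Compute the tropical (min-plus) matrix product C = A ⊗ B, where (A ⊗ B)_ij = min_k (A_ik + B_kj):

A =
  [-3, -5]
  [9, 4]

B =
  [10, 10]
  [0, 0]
A ⊗ B =
  [-5, -5]
  [4, 4]

Apply the min-plus product entry-by-entry:
  C[0][0] = min over k of (A[0][0] + B[0][0] = -3 + 10 = 7, A[0][1] + B[1][0] = -5 + 0 = -5) = -5 (attained at k = 1)
  C[0][1] = min over k of (A[0][0] + B[0][1] = -3 + 10 = 7, A[0][1] + B[1][1] = -5 + 0 = -5) = -5 (attained at k = 1)
  C[1][0] = min over k of (A[1][0] + B[0][0] = 9 + 10 = 19, A[1][1] + B[1][0] = 4 + 0 = 4) = 4 (attained at k = 1)
  C[1][1] = min over k of (A[1][0] + B[0][1] = 9 + 10 = 19, A[1][1] + B[1][1] = 4 + 0 = 4) = 4 (attained at k = 1)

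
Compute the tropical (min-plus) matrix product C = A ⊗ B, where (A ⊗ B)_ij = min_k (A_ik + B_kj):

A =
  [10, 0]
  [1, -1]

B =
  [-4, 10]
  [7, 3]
A ⊗ B =
  [6, 3]
  [-3, 2]

Apply the min-plus product entry-by-entry:
  C[0][0] = min over k of (A[0][0] + B[0][0] = 10 + -4 = 6, A[0][1] + B[1][0] = 0 + 7 = 7) = 6 (attained at k = 0)
  C[0][1] = min over k of (A[0][0] + B[0][1] = 10 + 10 = 20, A[0][1] + B[1][1] = 0 + 3 = 3) = 3 (attained at k = 1)
  C[1][0] = min over k of (A[1][0] + B[0][0] = 1 + -4 = -3, A[1][1] + B[1][0] = -1 + 7 = 6) = -3 (attained at k = 0)
  C[1][1] = min over k of (A[1][0] + B[0][1] = 1 + 10 = 11, A[1][1] + B[1][1] = -1 + 3 = 2) = 2 (attained at k = 1)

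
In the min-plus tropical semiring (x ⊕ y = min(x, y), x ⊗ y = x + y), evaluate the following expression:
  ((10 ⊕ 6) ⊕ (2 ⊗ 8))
((10 ⊕ 6) ⊕ (2 ⊗ 8)) = 6

Expand innermost to outermost. Recall ⊕ takes the minimum of its arguments and ⊗ takes their sum. Working out the expression ((10 ⊕ 6) ⊕ (2 ⊗ 8)) gives 6.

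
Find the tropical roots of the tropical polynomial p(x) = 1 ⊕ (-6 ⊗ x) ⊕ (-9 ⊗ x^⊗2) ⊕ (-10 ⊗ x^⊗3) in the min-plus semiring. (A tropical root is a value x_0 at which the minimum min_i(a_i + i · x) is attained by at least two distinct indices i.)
Roots: {1, 3, 7}

Each tropical root is a break point of the lower envelope of the lines y = a_i + i · x (there are 4 lines, with slopes 0, 1, ..., 3). Only the lines that attain the minimum somewhere contribute to roots; other lines are dominated. Here the surviving (envelope) indices are i = 3, i = 2, i = 1, i = 0.
Intersections between consecutive envelope lines give the roots: for adjacent envelope indices i < j the intersection is x = (a_i − a_j) / (j − i). Reading off the sorted break points: {1, 3, 7}.
Verification: at each break x_0, at least two indices attain the minimum of min_i(a_i + i · x_0).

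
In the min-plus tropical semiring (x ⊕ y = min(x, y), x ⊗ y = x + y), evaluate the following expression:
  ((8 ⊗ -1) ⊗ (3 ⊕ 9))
((8 ⊗ -1) ⊗ (3 ⊕ 9)) = 10

Expand innermost to outermost. Recall ⊕ takes the minimum of its arguments and ⊗ takes their sum. Working out the expression ((8 ⊗ -1) ⊗ (3 ⊕ 9)) gives 10.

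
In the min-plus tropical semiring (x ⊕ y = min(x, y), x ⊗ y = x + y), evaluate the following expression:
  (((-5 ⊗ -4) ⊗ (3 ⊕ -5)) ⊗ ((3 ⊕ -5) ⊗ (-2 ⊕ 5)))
(((-5 ⊗ -4) ⊗ (3 ⊕ -5)) ⊗ ((3 ⊕ -5) ⊗ (-2 ⊕ 5))) = -21

Expand innermost to outermost. Recall ⊕ takes the minimum of its arguments and ⊗ takes their sum. Working out the expression (((-5 ⊗ -4) ⊗ (3 ⊕ -5)) ⊗ ((3 ⊕ -5) ⊗ (-2 ⊕ 5))) gives -21.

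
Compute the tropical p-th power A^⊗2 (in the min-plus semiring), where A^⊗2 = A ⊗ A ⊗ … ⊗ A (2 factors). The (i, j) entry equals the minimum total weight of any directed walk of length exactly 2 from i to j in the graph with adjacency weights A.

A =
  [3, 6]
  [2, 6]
A^⊗2 =
  [6, 9]
  [5, 8]

Each entry (A^⊗2)_ij equals the minimum over all length-2 walks i = v_0 → v_1 → … → v_2 = j of Σ_t A[v_t][v_{t+1}]. For example, for (i, j) = (0, 1) we minimise over 2 possible intermediate vertex sequences; the minimum is 9, attained along the walk 0 → 0 → 1.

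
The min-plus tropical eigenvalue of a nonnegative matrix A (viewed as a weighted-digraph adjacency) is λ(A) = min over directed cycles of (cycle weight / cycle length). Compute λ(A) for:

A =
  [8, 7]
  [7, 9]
λ(A) = 7

Enumerate directed cycles and compute their means (weight / length). Sample:
  cycle 0 → 0: weight = 8, length = 1, mean = 8/1 ≈ 8.000
  cycle 1 → 1: weight = 9, length = 1, mean = 9/1 ≈ 9.000
  cycle 0 → 1 → 0: weight = 14, length = 2, mean = 14/2 ≈ 7.000
  cycle 1 → 0 → 1: weight = 14, length = 2, mean = 14/2 ≈ 7.000
Minimum mean = 7.000, attained e.g. along the cycle 0 → 1 → 0 with weight 14 and length 2. So λ(A) = 14/2 = 7.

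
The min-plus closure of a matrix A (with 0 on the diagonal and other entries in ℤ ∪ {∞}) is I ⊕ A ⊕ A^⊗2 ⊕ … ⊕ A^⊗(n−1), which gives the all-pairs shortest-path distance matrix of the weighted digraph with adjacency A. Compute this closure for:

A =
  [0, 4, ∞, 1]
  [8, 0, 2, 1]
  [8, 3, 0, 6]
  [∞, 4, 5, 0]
Closure =
  [0, 4, 6, 1]
  [8, 0, 2, 1]
  [8, 3, 0, 4]
  [12, 4, 5, 0]

This is the Floyd-Warshall all-pairs shortest-path computation. For each intermediate vertex k = 0, 1, …, 3, update dist[i][j] ← min(dist[i][j], dist[i][k] + dist[k][j]). The final matrix gives, for each (i, j), the minimum total weight of any directed path from i to j (possibly empty when i = j).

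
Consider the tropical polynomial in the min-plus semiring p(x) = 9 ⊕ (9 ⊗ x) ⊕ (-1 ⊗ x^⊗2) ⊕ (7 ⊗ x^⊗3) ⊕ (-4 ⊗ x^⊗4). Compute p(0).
p(0) = -4

A tropical monomial a ⊗ x^⊗i evaluates to a + i · x. Evaluating each term at x = 0:
  Term 0 contributes 9 + 0 · 0 = 9
  Term 1 contributes 9 + 1 · 0 = 9
  Term 2 contributes -1 + 2 · 0 = -1
  Term 3 contributes 7 + 3 · 0 = 7
  Term 4 contributes -4 + 4 · 0 = -4
p(0) = ⊕ of these = min[9, 9, -1, 7, -4] = -4.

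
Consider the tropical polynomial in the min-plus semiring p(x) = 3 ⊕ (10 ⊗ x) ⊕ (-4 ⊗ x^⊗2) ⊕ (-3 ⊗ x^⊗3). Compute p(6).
p(6) = 3

A tropical monomial a ⊗ x^⊗i evaluates to a + i · x. Evaluating each term at x = 6:
  Term 0 contributes 3 + 0 · 6 = 3
  Term 1 contributes 10 + 1 · 6 = 16
  Term 2 contributes -4 + 2 · 6 = 8
  Term 3 contributes -3 + 3 · 6 = 15
p(6) = ⊕ of these = min[3, 16, 8, 15] = 3.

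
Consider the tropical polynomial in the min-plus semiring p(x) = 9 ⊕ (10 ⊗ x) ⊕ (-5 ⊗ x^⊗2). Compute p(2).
p(2) = -1

A tropical monomial a ⊗ x^⊗i evaluates to a + i · x. Evaluating each term at x = 2:
  Term 0 contributes 9 + 0 · 2 = 9
  Term 1 contributes 10 + 1 · 2 = 12
  Term 2 contributes -5 + 2 · 2 = -1
p(2) = ⊕ of these = min[9, 12, -1] = -1.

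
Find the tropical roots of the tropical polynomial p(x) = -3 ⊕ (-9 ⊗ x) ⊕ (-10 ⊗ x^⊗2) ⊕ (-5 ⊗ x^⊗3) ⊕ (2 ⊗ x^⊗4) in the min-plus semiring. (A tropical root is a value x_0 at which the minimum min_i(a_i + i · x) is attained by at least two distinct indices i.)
Roots: {-7, -5, 1, 6}

Each tropical root is a break point of the lower envelope of the lines y = a_i + i · x (there are 5 lines, with slopes 0, 1, ..., 4). Only the lines that attain the minimum somewhere contribute to roots; other lines are dominated. Here the surviving (envelope) indices are i = 4, i = 3, i = 2, i = 1, i = 0.
Intersections between consecutive envelope lines give the roots: for adjacent envelope indices i < j the intersection is x = (a_i − a_j) / (j − i). Reading off the sorted break points: {-7, -5, 1, 6}.
Verification: at each break x_0, at least two indices attain the minimum of min_i(a_i + i · x_0).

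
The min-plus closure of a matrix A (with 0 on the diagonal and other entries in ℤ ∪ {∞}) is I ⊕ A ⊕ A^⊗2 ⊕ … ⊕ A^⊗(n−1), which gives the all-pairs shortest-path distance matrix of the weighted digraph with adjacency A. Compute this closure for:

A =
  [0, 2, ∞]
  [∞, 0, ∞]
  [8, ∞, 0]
Closure =
  [0, 2, ∞]
  [∞, 0, ∞]
  [8, 10, 0]

This is the Floyd-Warshall all-pairs shortest-path computation. For each intermediate vertex k = 0, 1, …, 2, update dist[i][j] ← min(dist[i][j], dist[i][k] + dist[k][j]). The final matrix gives, for each (i, j), the minimum total weight of any directed path from i to j (possibly empty when i = j).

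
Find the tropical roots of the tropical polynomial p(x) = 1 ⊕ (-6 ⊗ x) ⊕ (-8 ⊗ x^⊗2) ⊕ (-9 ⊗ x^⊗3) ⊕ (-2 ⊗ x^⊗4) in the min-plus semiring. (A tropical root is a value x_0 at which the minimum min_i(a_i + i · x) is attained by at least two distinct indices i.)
Roots: {-7, 1, 2, 7}

Each tropical root is a break point of the lower envelope of the lines y = a_i + i · x (there are 5 lines, with slopes 0, 1, ..., 4). Only the lines that attain the minimum somewhere contribute to roots; other lines are dominated. Here the surviving (envelope) indices are i = 4, i = 3, i = 2, i = 1, i = 0.
Intersections between consecutive envelope lines give the roots: for adjacent envelope indices i < j the intersection is x = (a_i − a_j) / (j − i). Reading off the sorted break points: {-7, 1, 2, 7}.
Verification: at each break x_0, at least two indices attain the minimum of min_i(a_i + i · x_0).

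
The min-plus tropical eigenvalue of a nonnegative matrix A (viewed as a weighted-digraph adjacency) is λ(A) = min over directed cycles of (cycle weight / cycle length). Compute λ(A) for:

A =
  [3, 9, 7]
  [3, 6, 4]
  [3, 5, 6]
λ(A) = 3

Enumerate directed cycles and compute their means (weight / length). Sample:
  cycle 0 → 0: weight = 3, length = 1, mean = 3/1 ≈ 3.000
  cycle 1 → 1: weight = 6, length = 1, mean = 6/1 ≈ 6.000
  cycle 2 → 2: weight = 6, length = 1, mean = 6/1 ≈ 6.000
  cycle 0 → 1 → 0: weight = 12, length = 2, mean = 12/2 ≈ 6.000
  cycle 0 → 2 → 0: weight = 10, length = 2, mean = 10/2 ≈ 5.000
  cycle 1 → 0 → 1: weight = 12, length = 2, mean = 12/2 ≈ 6.000
Minimum mean = 3.000, attained e.g. along the cycle 0 → 0 with weight 3 and length 1. So λ(A) = 3/1 = 3.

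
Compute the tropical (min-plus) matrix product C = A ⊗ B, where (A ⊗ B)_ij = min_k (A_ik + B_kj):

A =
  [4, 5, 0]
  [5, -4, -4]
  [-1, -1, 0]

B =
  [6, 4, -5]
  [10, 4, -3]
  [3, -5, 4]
A ⊗ B =
  [3, -5, -1]
  [-1, -9, -7]
  [3, -5, -6]

Apply the min-plus product entry-by-entry:
  C[0][0] = min over k of (A[0][0] + B[0][0] = 4 + 6 = 10, A[0][1] + B[1][0] = 5 + 10 = 15, A[0][2] + B[2][0] = 0 + 3 = 3) = 3 (attained at k = 2)
  C[0][1] = min over k of (A[0][0] + B[0][1] = 4 + 4 = 8, A[0][1] + B[1][1] = 5 + 4 = 9, A[0][2] + B[2][1] = 0 + -5 = -5) = -5 (attained at k = 2)
  C[0][2] = min over k of (A[0][0] + B[0][2] = 4 + -5 = -1, A[0][1] + B[1][2] = 5 + -3 = 2, A[0][2] + B[2][2] = 0 + 4 = 4) = -1 (attained at k = 0)
  C[1][0] = min over k of (A[1][0] + B[0][0] = 5 + 6 = 11, A[1][1] + B[1][0] = -4 + 10 = 6, A[1][2] + B[2][0] = -4 + 3 = -1) = -1 (attained at k = 2)
  C[1][1] = min over k of (A[1][0] + B[0][1] = 5 + 4 = 9, A[1][1] + B[1][1] = -4 + 4 = 0, A[1][2] + B[2][1] = -4 + -5 = -9) = -9 (attained at k = 2)
  C[1][2] = min over k of (A[1][0] + B[0][2] = 5 + -5 = 0, A[1][1] + B[1][2] = -4 + -3 = -7, A[1][2] + B[2][2] = -4 + 4 = 0) = -7 (attained at k = 1)
  C[2][0] = min over k of (A[2][0] + B[0][0] = -1 + 6 = 5, A[2][1] + B[1][0] = -1 + 10 = 9, A[2][2] + B[2][0] = 0 + 3 = 3) = 3 (attained at k = 2)
  C[2][1] = min over k of (A[2][0] + B[0][1] = -1 + 4 = 3, A[2][1] + B[1][1] = -1 + 4 = 3, A[2][2] + B[2][1] = 0 + -5 = -5) = -5 (attained at k = 2)
  C[2][2] = min over k of (A[2][0] + B[0][2] = -1 + -5 = -6, A[2][1] + B[1][2] = -1 + -3 = -4, A[2][2] + B[2][2] = 0 + 4 = 4) = -6 (attained at k = 0)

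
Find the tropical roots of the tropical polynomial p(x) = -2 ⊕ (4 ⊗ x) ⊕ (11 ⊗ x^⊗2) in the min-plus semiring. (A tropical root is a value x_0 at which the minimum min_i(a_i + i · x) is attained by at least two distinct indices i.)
Roots: {-7, -6}

Each tropical root is a break point of the lower envelope of the lines y = a_i + i · x (there are 3 lines, with slopes 0, 1, ..., 2). Only the lines that attain the minimum somewhere contribute to roots; other lines are dominated. Here the surviving (envelope) indices are i = 2, i = 1, i = 0.
Intersections between consecutive envelope lines give the roots: for adjacent envelope indices i < j the intersection is x = (a_i − a_j) / (j − i). Reading off the sorted break points: {-7, -6}.
Verification: at each break x_0, at least two indices attain the minimum of min_i(a_i + i · x_0).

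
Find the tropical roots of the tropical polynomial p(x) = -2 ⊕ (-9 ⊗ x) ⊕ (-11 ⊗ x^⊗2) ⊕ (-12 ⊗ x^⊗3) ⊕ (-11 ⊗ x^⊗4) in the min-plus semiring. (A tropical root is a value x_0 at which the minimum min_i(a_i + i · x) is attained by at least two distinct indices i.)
Roots: {-1, 1, 2, 7}

Each tropical root is a break point of the lower envelope of the lines y = a_i + i · x (there are 5 lines, with slopes 0, 1, ..., 4). Only the lines that attain the minimum somewhere contribute to roots; other lines are dominated. Here the surviving (envelope) indices are i = 4, i = 3, i = 2, i = 1, i = 0.
Intersections between consecutive envelope lines give the roots: for adjacent envelope indices i < j the intersection is x = (a_i − a_j) / (j − i). Reading off the sorted break points: {-1, 1, 2, 7}.
Verification: at each break x_0, at least two indices attain the minimum of min_i(a_i + i · x_0).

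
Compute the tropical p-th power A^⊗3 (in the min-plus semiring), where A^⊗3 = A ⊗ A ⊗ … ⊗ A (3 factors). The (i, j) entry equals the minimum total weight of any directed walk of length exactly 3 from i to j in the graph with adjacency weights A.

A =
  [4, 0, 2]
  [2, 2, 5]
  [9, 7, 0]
A^⊗3 =
  [4, 2, 2]
  [4, 4, 4]
  [9, 7, 0]

Each entry (A^⊗3)_ij equals the minimum over all length-3 walks i = v_0 → v_1 → … → v_3 = j of Σ_t A[v_t][v_{t+1}]. For example, for (i, j) = (0, 2) we minimise over 9 possible intermediate vertex sequences; the minimum is 2, attained along the walk 0 → 2 → 2 → 2.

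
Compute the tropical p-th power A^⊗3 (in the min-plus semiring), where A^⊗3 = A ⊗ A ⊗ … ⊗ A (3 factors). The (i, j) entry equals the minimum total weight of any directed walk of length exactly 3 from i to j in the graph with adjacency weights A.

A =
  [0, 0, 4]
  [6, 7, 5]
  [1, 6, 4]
A^⊗3 =
  [0, 0, 4]
  [6, 6, 10]
  [1, 1, 5]

Each entry (A^⊗3)_ij equals the minimum over all length-3 walks i = v_0 → v_1 → … → v_3 = j of Σ_t A[v_t][v_{t+1}]. For example, for (i, j) = (0, 2) we minimise over 9 possible intermediate vertex sequences; the minimum is 4, attained along the walk 0 → 0 → 0 → 2.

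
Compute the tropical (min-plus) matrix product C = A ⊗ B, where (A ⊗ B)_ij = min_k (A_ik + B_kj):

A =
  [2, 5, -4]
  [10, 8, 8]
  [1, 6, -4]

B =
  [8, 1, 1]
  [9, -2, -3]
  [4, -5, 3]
A ⊗ B =
  [0, -9, -1]
  [12, 3, 5]
  [0, -9, -1]

Apply the min-plus product entry-by-entry:
  C[0][0] = min over k of (A[0][0] + B[0][0] = 2 + 8 = 10, A[0][1] + B[1][0] = 5 + 9 = 14, A[0][2] + B[2][0] = -4 + 4 = 0) = 0 (attained at k = 2)
  C[0][1] = min over k of (A[0][0] + B[0][1] = 2 + 1 = 3, A[0][1] + B[1][1] = 5 + -2 = 3, A[0][2] + B[2][1] = -4 + -5 = -9) = -9 (attained at k = 2)
  C[0][2] = min over k of (A[0][0] + B[0][2] = 2 + 1 = 3, A[0][1] + B[1][2] = 5 + -3 = 2, A[0][2] + B[2][2] = -4 + 3 = -1) = -1 (attained at k = 2)
  C[1][0] = min over k of (A[1][0] + B[0][0] = 10 + 8 = 18, A[1][1] + B[1][0] = 8 + 9 = 17, A[1][2] + B[2][0] = 8 + 4 = 12) = 12 (attained at k = 2)
  C[1][1] = min over k of (A[1][0] + B[0][1] = 10 + 1 = 11, A[1][1] + B[1][1] = 8 + -2 = 6, A[1][2] + B[2][1] = 8 + -5 = 3) = 3 (attained at k = 2)
  C[1][2] = min over k of (A[1][0] + B[0][2] = 10 + 1 = 11, A[1][1] + B[1][2] = 8 + -3 = 5, A[1][2] + B[2][2] = 8 + 3 = 11) = 5 (attained at k = 1)
  C[2][0] = min over k of (A[2][0] + B[0][0] = 1 + 8 = 9, A[2][1] + B[1][0] = 6 + 9 = 15, A[2][2] + B[2][0] = -4 + 4 = 0) = 0 (attained at k = 2)
  C[2][1] = min over k of (A[2][0] + B[0][1] = 1 + 1 = 2, A[2][1] + B[1][1] = 6 + -2 = 4, A[2][2] + B[2][1] = -4 + -5 = -9) = -9 (attained at k = 2)
  C[2][2] = min over k of (A[2][0] + B[0][2] = 1 + 1 = 2, A[2][1] + B[1][2] = 6 + -3 = 3, A[2][2] + B[2][2] = -4 + 3 = -1) = -1 (attained at k = 2)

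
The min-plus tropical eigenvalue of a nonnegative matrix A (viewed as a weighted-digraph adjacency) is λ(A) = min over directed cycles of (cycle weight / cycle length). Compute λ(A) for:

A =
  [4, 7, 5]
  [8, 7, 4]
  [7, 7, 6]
λ(A) = 4

Enumerate directed cycles and compute their means (weight / length). Sample:
  cycle 0 → 0: weight = 4, length = 1, mean = 4/1 ≈ 4.000
  cycle 1 → 1: weight = 7, length = 1, mean = 7/1 ≈ 7.000
  cycle 2 → 2: weight = 6, length = 1, mean = 6/1 ≈ 6.000
  cycle 0 → 1 → 0: weight = 15, length = 2, mean = 15/2 ≈ 7.500
  cycle 0 → 2 → 0: weight = 12, length = 2, mean = 12/2 ≈ 6.000
  cycle 1 → 0 → 1: weight = 15, length = 2, mean = 15/2 ≈ 7.500
Minimum mean = 4.000, attained e.g. along the cycle 0 → 0 with weight 4 and length 1. So λ(A) = 4/1 = 4.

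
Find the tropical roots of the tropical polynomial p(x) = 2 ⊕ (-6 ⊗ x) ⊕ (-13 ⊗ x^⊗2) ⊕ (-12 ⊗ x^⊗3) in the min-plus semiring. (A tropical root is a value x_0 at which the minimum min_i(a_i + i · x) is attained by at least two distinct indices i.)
Roots: {-1, 7, 8}

Each tropical root is a break point of the lower envelope of the lines y = a_i + i · x (there are 4 lines, with slopes 0, 1, ..., 3). Only the lines that attain the minimum somewhere contribute to roots; other lines are dominated. Here the surviving (envelope) indices are i = 3, i = 2, i = 1, i = 0.
Intersections between consecutive envelope lines give the roots: for adjacent envelope indices i < j the intersection is x = (a_i − a_j) / (j − i). Reading off the sorted break points: {-1, 7, 8}.
Verification: at each break x_0, at least two indices attain the minimum of min_i(a_i + i · x_0).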